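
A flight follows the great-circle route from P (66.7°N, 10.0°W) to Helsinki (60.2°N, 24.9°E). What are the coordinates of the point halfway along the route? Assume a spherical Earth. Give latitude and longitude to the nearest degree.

Convert each endpoint to a unit vector on the sphere (x = cos φ cos λ, y = cos φ sin λ, z = sin φ).
The central angle between the endpoints is δ = arccos(p₁·p₂) ≈ 0.290 rad (16.6°).
Interpolate at f = 1/2 with slerp weights a = sin((1−f)δ)/sin δ ≈ 0.505, b = sin(fδ)/sin δ ≈ 0.505.
p = a·p₁ + b·p₂ ≈ (0.425, 0.071, 0.903); φ = arcsin(p_z) ≈ 64.50°, λ = atan2(p_y, p_x) ≈ 9.50°.

≈ (64°N, 9°E)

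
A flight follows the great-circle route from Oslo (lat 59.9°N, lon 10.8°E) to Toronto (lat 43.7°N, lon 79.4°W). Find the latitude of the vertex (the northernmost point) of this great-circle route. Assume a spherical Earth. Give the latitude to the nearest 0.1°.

The great circle lies in the plane with unit normal n̂ = (p₁ × p₂)/|p₁ × p₂|.
Here n̂_z ≈ -0.452; the vertex latitude is φ_max = arccos|n̂_z| ≈ 63.1°.

≈ 63.1°N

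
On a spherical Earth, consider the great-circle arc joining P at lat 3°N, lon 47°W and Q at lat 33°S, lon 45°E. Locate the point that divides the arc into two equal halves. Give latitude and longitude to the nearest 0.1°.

The haversine formula gives a central angle δ ≈ 1.629 rad (93.3°) between the endpoints.
Interpolate at f = 1/2 with slerp weights a = sin((1−f)δ)/sin δ ≈ 0.728, b = sin(fδ)/sin δ ≈ 0.728.
p = a·p₁ + b·p₂ ≈ (0.928, -0.100, -0.359); φ = arcsin(p_z) ≈ -21.02°, λ = atan2(p_y, p_x) ≈ -6.15°.

≈ lat 21.0°S, lon 6.2°W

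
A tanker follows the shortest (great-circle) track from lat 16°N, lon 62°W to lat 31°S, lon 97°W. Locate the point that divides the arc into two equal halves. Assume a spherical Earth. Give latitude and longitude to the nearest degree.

Convert each endpoint to a unit vector on the sphere (x = cos φ cos λ, y = cos φ sin λ, z = sin φ).
The central angle between the endpoints is δ = arccos(p₁·p₂) ≈ 1.009 rad (57.8°).
Interpolate at f = 1/2 with slerp weights a = sin((1−f)δ)/sin δ ≈ 0.571, b = sin(fδ)/sin δ ≈ 0.571.
p = a·p₁ + b·p₂ ≈ (0.198, -0.971, -0.137); φ = arcsin(p_z) ≈ -7.86°, λ = atan2(p_y, p_x) ≈ -78.47°.

≈ lat 8°S, lon 78°W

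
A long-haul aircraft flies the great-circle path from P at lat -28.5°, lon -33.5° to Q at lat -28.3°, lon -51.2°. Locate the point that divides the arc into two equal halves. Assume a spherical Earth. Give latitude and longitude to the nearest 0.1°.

Convert each endpoint to a unit vector on the sphere (x = cos φ cos λ, y = cos φ sin λ, z = sin φ).
The central angle between the endpoints is δ = arccos(p₁·p₂) ≈ 0.272 rad (15.6°).
Interpolate at f = 1/2 with slerp weights a = sin((1−f)δ)/sin δ ≈ 0.505, b = sin(fδ)/sin δ ≈ 0.505.
p = a·p₁ + b·p₂ ≈ (0.648, -0.591, -0.480); φ = arcsin(p_z) ≈ -28.69°, λ = atan2(p_y, p_x) ≈ -42.36°.

≈ lat -28.7°, lon -42.4°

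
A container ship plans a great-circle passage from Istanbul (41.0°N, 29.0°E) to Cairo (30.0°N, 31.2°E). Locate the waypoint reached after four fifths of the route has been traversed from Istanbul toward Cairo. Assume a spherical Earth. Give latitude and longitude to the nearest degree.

Write both endpoints as unit vectors p₁, p₂ with components (cos φ cos λ, cos φ sin λ, sin φ).
The central angle between the endpoints is δ = arccos(p₁·p₂) ≈ 0.194 rad (11.1°).
Interpolate at f = 4/5 with slerp weights a = sin((1−f)δ)/sin δ ≈ 0.201, b = sin(fδ)/sin δ ≈ 0.802.
p = a·p₁ + b·p₂ ≈ (0.727, 0.433, 0.533); φ = arcsin(p_z) ≈ 32.20°, λ = atan2(p_y, p_x) ≈ 30.81°.

≈ (32°N, 31°E)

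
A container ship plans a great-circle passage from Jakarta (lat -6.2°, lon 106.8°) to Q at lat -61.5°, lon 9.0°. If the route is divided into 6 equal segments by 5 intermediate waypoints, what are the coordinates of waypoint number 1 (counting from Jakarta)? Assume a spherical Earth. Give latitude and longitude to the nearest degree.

Write both endpoints as unit vectors p₁, p₂ with components (cos φ cos λ, cos φ sin λ, sin φ).
The central angle between the endpoints is δ = arccos(p₁·p₂) ≈ 1.540 rad (88.3°).
Interpolate at f = 1/6 with slerp weights a = sin((1−f)δ)/sin δ ≈ 0.959, b = sin(fδ)/sin δ ≈ 0.254.
p = a·p₁ + b·p₂ ≈ (-0.156, 0.932, -0.327); φ = arcsin(p_z) ≈ -19.08°, λ = atan2(p_y, p_x) ≈ 99.50°.

≈ lat -19°, lon 99°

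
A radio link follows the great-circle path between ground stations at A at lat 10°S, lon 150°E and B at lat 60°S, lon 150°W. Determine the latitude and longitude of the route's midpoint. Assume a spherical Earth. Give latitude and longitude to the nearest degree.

≈ lat 38°S, lon 169°E

Write both endpoints as unit vectors p₁, p₂ with components (cos φ cos λ, cos φ sin λ, sin φ).
The central angle between the endpoints is δ = arccos(p₁·p₂) ≈ 1.163 rad (66.6°).
Interpolate at f = 1/2 with slerp weights a = sin((1−f)δ)/sin δ ≈ 0.598, b = sin(fδ)/sin δ ≈ 0.598.
p = a·p₁ + b·p₂ ≈ (-0.769, 0.145, -0.622); φ = arcsin(p_z) ≈ -38.47°, λ = atan2(p_y, p_x) ≈ 169.32°.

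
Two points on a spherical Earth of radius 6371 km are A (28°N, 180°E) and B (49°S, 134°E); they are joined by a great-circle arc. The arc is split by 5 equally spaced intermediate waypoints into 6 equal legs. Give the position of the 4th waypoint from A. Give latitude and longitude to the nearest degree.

Write both endpoints as unit vectors p₁, p₂ with components (cos φ cos λ, cos φ sin λ, sin φ).
The central angle between the endpoints is δ = arccos(p₁·p₂) ≈ 1.523 rad (87.2°).
Interpolate at f = 4/6 with slerp weights a = sin((1−f)δ)/sin δ ≈ 0.487, b = sin(fδ)/sin δ ≈ 0.851.
p = a·p₁ + b·p₂ ≈ (-0.817, 0.401, -0.413); φ = arcsin(p_z) ≈ -24.42°, λ = atan2(p_y, p_x) ≈ 153.84°.

≈ (24°S, 154°E)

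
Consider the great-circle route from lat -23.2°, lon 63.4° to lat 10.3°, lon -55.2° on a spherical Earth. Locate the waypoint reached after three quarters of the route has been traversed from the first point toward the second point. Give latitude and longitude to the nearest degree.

≈ lat -1°, lon -27°

Write both endpoints as unit vectors p₁, p₂ with components (cos φ cos λ, cos φ sin λ, sin φ).
The central angle between the endpoints is δ = arccos(p₁·p₂) ≈ 2.098 rad (120.2°).
Interpolate at f = 3/4 with slerp weights a = sin((1−f)δ)/sin δ ≈ 0.580, b = sin(fδ)/sin δ ≈ 1.157.
p = a·p₁ + b·p₂ ≈ (0.888, -0.459, -0.021); φ = arcsin(p_z) ≈ -1.23°, λ = atan2(p_y, p_x) ≈ -27.31°.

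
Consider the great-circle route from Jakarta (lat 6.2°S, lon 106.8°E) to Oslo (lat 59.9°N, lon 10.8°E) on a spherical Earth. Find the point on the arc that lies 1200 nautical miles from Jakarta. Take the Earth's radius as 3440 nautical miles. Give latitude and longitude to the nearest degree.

Convert each endpoint to a unit vector on the sphere (x = cos φ cos λ, y = cos φ sin λ, z = sin φ).
The central angle between the endpoints is δ = arccos(p₁·p₂) ≈ 1.717 rad (98.4°). The total great-circle distance is δ·R ≈ 1.717 × 3440 ≈ 5906 nmi, so the target fraction is f = 1200/5906 ≈ 0.203.
Interpolate at f ≈ 0.203 with slerp weights a = sin((1−f)δ)/sin δ ≈ 0.990, b = sin(fδ)/sin δ ≈ 0.345.
p = a·p₁ + b·p₂ ≈ (-0.114, 0.975, 0.192); φ = arcsin(p_z) ≈ 11.07°, λ = atan2(p_y, p_x) ≈ 96.69°.

≈ lat 11°N, lon 97°E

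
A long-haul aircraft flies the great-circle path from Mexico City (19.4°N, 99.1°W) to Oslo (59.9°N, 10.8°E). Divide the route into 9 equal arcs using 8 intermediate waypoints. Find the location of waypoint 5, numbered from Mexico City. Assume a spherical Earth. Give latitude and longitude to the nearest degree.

≈ (56°N, 62°W)

The haversine formula gives a central angle δ ≈ 1.444 rad (82.7°) between the endpoints.
Interpolate at f = 5/9 with slerp weights a = sin((1−f)δ)/sin δ ≈ 0.603, b = sin(fδ)/sin δ ≈ 0.725.
p = a·p₁ + b·p₂ ≈ (0.267, -0.494, 0.827); φ = arcsin(p_z) ≈ 55.84°, λ = atan2(p_y, p_x) ≈ -61.61°.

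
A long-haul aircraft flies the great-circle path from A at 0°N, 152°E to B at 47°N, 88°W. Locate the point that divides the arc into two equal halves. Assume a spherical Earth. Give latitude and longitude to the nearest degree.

Convert each endpoint to a unit vector on the sphere (x = cos φ cos λ, y = cos φ sin λ, z = sin φ).
The central angle between the endpoints is δ = arccos(p₁·p₂) ≈ 1.919 rad (109.9°).
Interpolate at f = 1/2 with slerp weights a = sin((1−f)δ)/sin δ ≈ 0.871, b = sin(fδ)/sin δ ≈ 0.871.
p = a·p₁ + b·p₂ ≈ (-0.748, -0.185, 0.637); φ = arcsin(p_z) ≈ 39.57°, λ = atan2(p_y, p_x) ≈ -166.13°.

≈ 40°N, 166°W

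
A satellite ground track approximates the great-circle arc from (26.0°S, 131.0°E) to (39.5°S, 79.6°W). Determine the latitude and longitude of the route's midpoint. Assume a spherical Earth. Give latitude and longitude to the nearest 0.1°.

From cos δ = sin φ₁ sin φ₂ + cos φ₁ cos φ₂ cos Δλ, the central angle is δ ≈ 1.895 rad (108.5°).
Interpolate at f = 1/2 with slerp weights a = sin((1−f)δ)/sin δ ≈ 0.856, b = sin(fδ)/sin δ ≈ 0.856.
p = a·p₁ + b·p₂ ≈ (-0.386, -0.069, -0.920); φ = arcsin(p_z) ≈ -66.93°, λ = atan2(p_y, p_x) ≈ -169.85°.

≈ (66.9°S, 169.9°W)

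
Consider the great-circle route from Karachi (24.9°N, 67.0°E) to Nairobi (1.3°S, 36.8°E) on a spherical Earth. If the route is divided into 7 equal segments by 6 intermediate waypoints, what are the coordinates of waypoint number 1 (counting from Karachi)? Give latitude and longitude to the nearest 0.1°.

≈ (21.4°N, 62.2°E)

Write both endpoints as unit vectors p₁, p₂ with components (cos φ cos λ, cos φ sin λ, sin φ).
The central angle between the endpoints is δ = arccos(p₁·p₂) ≈ 0.685 rad (39.3°).
Interpolate at f = 1/7 with slerp weights a = sin((1−f)δ)/sin δ ≈ 0.876, b = sin(fδ)/sin δ ≈ 0.154.
p = a·p₁ + b·p₂ ≈ (0.434, 0.824, 0.365); φ = arcsin(p_z) ≈ 21.42°, λ = atan2(p_y, p_x) ≈ 62.21°.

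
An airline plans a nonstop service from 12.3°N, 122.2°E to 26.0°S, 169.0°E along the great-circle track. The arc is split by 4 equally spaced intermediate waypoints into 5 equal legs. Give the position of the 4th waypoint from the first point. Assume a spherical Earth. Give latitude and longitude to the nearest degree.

≈ 19°S, 159°E

Write both endpoints as unit vectors p₁, p₂ with components (cos φ cos λ, cos φ sin λ, sin φ).
The central angle between the endpoints is δ = arccos(p₁·p₂) ≈ 1.038 rad (59.5°).
Interpolate at f = 4/5 with slerp weights a = sin((1−f)δ)/sin δ ≈ 0.239, b = sin(fδ)/sin δ ≈ 0.857.
p = a·p₁ + b·p₂ ≈ (-0.881, 0.345, -0.325); φ = arcsin(p_z) ≈ -18.95°, λ = atan2(p_y, p_x) ≈ 158.62°.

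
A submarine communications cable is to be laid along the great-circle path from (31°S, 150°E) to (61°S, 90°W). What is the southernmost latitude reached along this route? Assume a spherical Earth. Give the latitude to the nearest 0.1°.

The great circle lies in the plane with unit normal n̂ = (p₁ × p₂)/|p₁ × p₂|.
Here n̂_z ≈ +0.371; the vertex latitude is φ_max = arccos|n̂_z| ≈ 68.2°.
Check via Clairaut: cos φ_max = |cos φ₁| · sin C = cos(31.0°)·sin(154.4°) ≈ 0.371, again giving ≈ 68.2°.

≈ 68.2°S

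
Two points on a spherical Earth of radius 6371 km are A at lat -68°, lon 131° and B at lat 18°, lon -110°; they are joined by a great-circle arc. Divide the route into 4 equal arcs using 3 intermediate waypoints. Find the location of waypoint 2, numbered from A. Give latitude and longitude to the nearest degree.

The haversine formula gives a central angle δ ≈ 2.048 rad (117.3°) between the endpoints.
Interpolate at f = 2/4 with slerp weights a = sin((1−f)δ)/sin δ ≈ 0.962, b = sin(fδ)/sin δ ≈ 0.962.
p = a·p₁ + b·p₂ ≈ (-0.549, -0.588, -0.594); φ = arcsin(p_z) ≈ -36.47°, λ = atan2(p_y, p_x) ≈ -133.06°.

≈ lat -36°, lon -133°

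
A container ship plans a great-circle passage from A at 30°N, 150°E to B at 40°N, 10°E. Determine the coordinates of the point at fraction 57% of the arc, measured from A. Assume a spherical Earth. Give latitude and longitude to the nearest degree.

Write both endpoints as unit vectors p₁, p₂ with components (cos φ cos λ, cos φ sin λ, sin φ).
The central angle between the endpoints is δ = arccos(p₁·p₂) ≈ 1.759 rad (100.8°).
Interpolate at f = 0.57 with slerp weights a = sin((1−f)δ)/sin δ ≈ 0.698, b = sin(fδ)/sin δ ≈ 0.858.
p = a·p₁ + b·p₂ ≈ (0.123, 0.417, 0.901); φ = arcsin(p_z) ≈ 64.25°, λ = atan2(p_y, p_x) ≈ 73.51°.

≈ 64°N, 74°E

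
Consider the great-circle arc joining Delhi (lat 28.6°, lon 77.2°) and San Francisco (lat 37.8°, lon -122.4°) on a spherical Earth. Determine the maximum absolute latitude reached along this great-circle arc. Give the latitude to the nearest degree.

The great circle lies in the plane with unit normal n̂ = (p₁ × p₂)/|p₁ × p₂|.
Here n̂_z ≈ +0.249; the vertex latitude is φ_max = arccos|n̂_z| ≈ 75.6°.

≈ 76°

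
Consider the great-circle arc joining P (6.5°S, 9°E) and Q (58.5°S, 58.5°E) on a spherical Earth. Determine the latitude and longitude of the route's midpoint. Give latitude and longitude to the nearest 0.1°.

Convert each endpoint to a unit vector on the sphere (x = cos φ cos λ, y = cos φ sin λ, z = sin φ).
The central angle between the endpoints is δ = arccos(p₁·p₂) ≈ 1.122 rad (64.3°).
Interpolate at f = 1/2 with slerp weights a = sin((1−f)δ)/sin δ ≈ 0.591, b = sin(fδ)/sin δ ≈ 0.591.
p = a·p₁ + b·p₂ ≈ (0.741, 0.355, -0.570); φ = arcsin(p_z) ≈ -34.78°, λ = atan2(p_y, p_x) ≈ 25.60°.

≈ (34.8°S, 25.6°E)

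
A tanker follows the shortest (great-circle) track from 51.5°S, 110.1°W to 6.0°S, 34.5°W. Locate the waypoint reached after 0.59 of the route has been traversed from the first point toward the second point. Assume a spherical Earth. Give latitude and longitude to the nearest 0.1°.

≈ 29.6°S, 56.3°W

Write both endpoints as unit vectors p₁, p₂ with components (cos φ cos λ, cos φ sin λ, sin φ).
The central angle between the endpoints is δ = arccos(p₁·p₂) ≈ 1.333 rad (76.4°).
Interpolate at f = 0.59 with slerp weights a = sin((1−f)δ)/sin δ ≈ 0.535, b = sin(fδ)/sin δ ≈ 0.728.
p = a·p₁ + b·p₂ ≈ (0.483, -0.723, -0.495); φ = arcsin(p_z) ≈ -29.64°, λ = atan2(p_y, p_x) ≈ -56.28°.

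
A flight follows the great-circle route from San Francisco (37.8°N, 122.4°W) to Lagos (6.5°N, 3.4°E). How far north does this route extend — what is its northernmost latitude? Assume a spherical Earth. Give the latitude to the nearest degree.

≈ 46°N

The great circle lies in the plane with unit normal n̂ = (p₁ × p₂)/|p₁ × p₂|.
Here n̂_z ≈ +0.691; the vertex latitude is φ_max = arccos|n̂_z| ≈ 46.3°.
Check via Clairaut: cos φ_max = |cos φ₁| · sin C = cos(37.8°)·sin(61.1°) ≈ 0.691, again giving ≈ 46.3°.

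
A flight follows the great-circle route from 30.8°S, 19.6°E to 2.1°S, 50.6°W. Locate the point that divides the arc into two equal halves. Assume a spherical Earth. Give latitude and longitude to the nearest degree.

From cos δ = sin φ₁ sin φ₂ + cos φ₁ cos φ₂ cos Δλ, the central angle is δ ≈ 1.256 rad (72.0°).
Interpolate at f = 1/2 with slerp weights a = sin((1−f)δ)/sin δ ≈ 0.618, b = sin(fδ)/sin δ ≈ 0.618.
p = a·p₁ + b·p₂ ≈ (0.892, -0.299, -0.339); φ = arcsin(p_z) ≈ -19.82°, λ = atan2(p_y, p_x) ≈ -18.54°.

≈ 20°S, 19°W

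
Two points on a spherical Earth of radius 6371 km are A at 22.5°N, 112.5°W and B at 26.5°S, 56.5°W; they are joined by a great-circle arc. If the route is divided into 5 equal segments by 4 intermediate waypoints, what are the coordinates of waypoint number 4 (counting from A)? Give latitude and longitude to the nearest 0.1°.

≈ 17.3°S, 68.7°W

Write both endpoints as unit vectors p₁, p₂ with components (cos φ cos λ, cos φ sin λ, sin φ).
The central angle between the endpoints is δ = arccos(p₁·p₂) ≈ 1.275 rad (73.0°).
Interpolate at f = 4/5 with slerp weights a = sin((1−f)δ)/sin δ ≈ 0.264, b = sin(fδ)/sin δ ≈ 0.891.
p = a·p₁ + b·p₂ ≈ (0.347, -0.890, -0.297); φ = arcsin(p_z) ≈ -17.25°, λ = atan2(p_y, p_x) ≈ -68.71°.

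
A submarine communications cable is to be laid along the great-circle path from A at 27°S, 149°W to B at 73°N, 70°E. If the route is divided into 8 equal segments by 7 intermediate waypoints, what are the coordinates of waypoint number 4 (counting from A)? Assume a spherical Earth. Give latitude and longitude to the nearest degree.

≈ 36°N, 164°W

From cos δ = sin φ₁ sin φ₂ + cos φ₁ cos φ₂ cos Δλ, the central angle is δ ≈ 2.261 rad (129.5°).
Interpolate at f = 4/8 with slerp weights a = sin((1−f)δ)/sin δ ≈ 1.173, b = sin(fδ)/sin δ ≈ 1.173.
p = a·p₁ + b·p₂ ≈ (-0.779, -0.216, 0.589); φ = arcsin(p_z) ≈ 36.10°, λ = atan2(p_y, p_x) ≈ -164.49°.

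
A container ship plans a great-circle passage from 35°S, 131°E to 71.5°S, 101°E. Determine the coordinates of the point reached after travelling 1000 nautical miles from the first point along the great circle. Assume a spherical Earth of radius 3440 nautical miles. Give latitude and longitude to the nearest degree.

Write both endpoints as unit vectors p₁, p₂ with components (cos φ cos λ, cos φ sin λ, sin φ).
The central angle between the endpoints is δ = arccos(p₁·p₂) ≈ 0.693 rad (39.7°). The total great-circle distance is δ·R ≈ 0.693 × 3440 ≈ 2386 nmi, so the target fraction is f = 1000/2386 ≈ 0.419.
Interpolate at f ≈ 0.419 with slerp weights a = sin((1−f)δ)/sin δ ≈ 0.613, b = sin(fδ)/sin δ ≈ 0.448.
p = a·p₁ + b·p₂ ≈ (-0.357, 0.519, -0.777); φ = arcsin(p_z) ≈ -50.98°, λ = atan2(p_y, p_x) ≈ 124.51°.

≈ 51°S, 125°E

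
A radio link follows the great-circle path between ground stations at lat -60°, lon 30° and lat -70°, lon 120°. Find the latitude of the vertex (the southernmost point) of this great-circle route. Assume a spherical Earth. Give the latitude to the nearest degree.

The great circle lies in the plane with unit normal n̂ = (p₁ × p₂)/|p₁ × p₂|.
Here n̂_z ≈ +0.294; the vertex latitude is φ_max = arccos|n̂_z| ≈ 72.9°.
Check via Clairaut: cos φ_max = |cos φ₁| · sin C = cos(60.0°)·sin(143.9°) ≈ 0.294, again giving ≈ 72.9°.

≈ -73°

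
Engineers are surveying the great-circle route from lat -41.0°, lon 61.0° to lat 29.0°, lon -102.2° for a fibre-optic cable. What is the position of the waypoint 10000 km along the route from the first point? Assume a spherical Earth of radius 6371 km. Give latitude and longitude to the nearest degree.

Write both endpoints as unit vectors p₁, p₂ with components (cos φ cos λ, cos φ sin λ, sin φ).
The central angle between the endpoints is δ = arccos(p₁·p₂) ≈ 2.824 rad (161.8°). The total great-circle distance is δ·R ≈ 2.824 × 6371 ≈ 17991 km, so the target fraction is f = 10000/17991 ≈ 0.556.
Interpolate at f ≈ 0.556 with slerp weights a = sin((1−f)δ)/sin δ ≈ 3.043, b = sin(fδ)/sin δ ≈ 3.202.
p = a·p₁ + b·p₂ ≈ (0.522, -0.729, -0.444); φ = arcsin(p_z) ≈ -26.36°, λ = atan2(p_y, p_x) ≈ -54.40°.

≈ lat -26°, lon -54°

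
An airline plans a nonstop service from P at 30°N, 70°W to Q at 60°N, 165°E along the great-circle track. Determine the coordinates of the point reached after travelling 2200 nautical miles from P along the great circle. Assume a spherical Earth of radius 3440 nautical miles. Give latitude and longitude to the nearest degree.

≈ 61°N, 100°W

The haversine formula gives a central angle δ ≈ 1.385 rad (79.4°) between the endpoints. The total great-circle distance is δ·R ≈ 1.385 × 3440 ≈ 4765 nmi, so the target fraction is f = 2200/4765 ≈ 0.462.
Interpolate at f ≈ 0.462 with slerp weights a = sin((1−f)δ)/sin δ ≈ 0.690, b = sin(fδ)/sin δ ≈ 0.607.
p = a·p₁ + b·p₂ ≈ (-0.089, -0.483, 0.871); φ = arcsin(p_z) ≈ 60.58°, λ = atan2(p_y, p_x) ≈ -100.42°.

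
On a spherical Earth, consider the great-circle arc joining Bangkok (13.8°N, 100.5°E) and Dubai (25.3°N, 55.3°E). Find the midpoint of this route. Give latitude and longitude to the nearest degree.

Write both endpoints as unit vectors p₁, p₂ with components (cos φ cos λ, cos φ sin λ, sin φ).
The central angle between the endpoints is δ = arccos(p₁·p₂) ≈ 0.766 rad (43.9°).
Interpolate at f = 1/2 with slerp weights a = sin((1−f)δ)/sin δ ≈ 0.539, b = sin(fδ)/sin δ ≈ 0.539.
p = a·p₁ + b·p₂ ≈ (0.182, 0.915, 0.359); φ = arcsin(p_z) ≈ 21.04°, λ = atan2(p_y, p_x) ≈ 78.75°.

≈ 21°N, 79°E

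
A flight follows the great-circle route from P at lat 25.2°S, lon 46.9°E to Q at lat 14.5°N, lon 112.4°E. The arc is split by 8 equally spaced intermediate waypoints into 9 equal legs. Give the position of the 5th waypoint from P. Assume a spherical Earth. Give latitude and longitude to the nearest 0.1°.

From cos δ = sin φ₁ sin φ₂ + cos φ₁ cos φ₂ cos Δλ, the central angle is δ ≈ 1.311 rad (75.1°).
Interpolate at f = 5/9 with slerp weights a = sin((1−f)δ)/sin δ ≈ 0.569, b = sin(fδ)/sin δ ≈ 0.689.
p = a·p₁ + b·p₂ ≈ (0.098, 0.993, -0.070); φ = arcsin(p_z) ≈ -4.01°, λ = atan2(p_y, p_x) ≈ 84.37°.

≈ lat 4.0°S, lon 84.4°E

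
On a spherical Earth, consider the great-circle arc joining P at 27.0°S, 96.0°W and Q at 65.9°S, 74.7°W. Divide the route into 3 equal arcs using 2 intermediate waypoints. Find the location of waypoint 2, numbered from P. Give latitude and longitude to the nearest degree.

≈ 53°S, 86°W

Write both endpoints as unit vectors p₁, p₂ with components (cos φ cos λ, cos φ sin λ, sin φ).
The central angle between the endpoints is δ = arccos(p₁·p₂) ≈ 0.718 rad (41.1°).
Interpolate at f = 2/3 with slerp weights a = sin((1−f)δ)/sin δ ≈ 0.360, b = sin(fδ)/sin δ ≈ 0.700.
p = a·p₁ + b·p₂ ≈ (0.042, -0.595, -0.803); φ = arcsin(p_z) ≈ -53.38°, λ = atan2(p_y, p_x) ≈ -85.97°.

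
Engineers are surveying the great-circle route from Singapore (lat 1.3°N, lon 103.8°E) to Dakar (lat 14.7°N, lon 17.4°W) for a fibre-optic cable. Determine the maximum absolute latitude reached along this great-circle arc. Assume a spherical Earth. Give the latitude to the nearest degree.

≈ 18°N

The great circle lies in the plane with unit normal n̂ = (p₁ × p₂)/|p₁ × p₂|.
Here n̂_z ≈ -0.952; the vertex latitude is φ_max = arccos|n̂_z| ≈ 17.8°.
Check via Clairaut: cos φ_max = |cos φ₁| · sin C = cos(1.3°)·sin(72.2°) ≈ 0.952, again giving ≈ 17.8°.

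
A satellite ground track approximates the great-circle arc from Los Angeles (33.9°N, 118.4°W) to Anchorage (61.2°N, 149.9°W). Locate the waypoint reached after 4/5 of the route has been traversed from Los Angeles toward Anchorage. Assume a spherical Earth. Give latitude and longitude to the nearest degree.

≈ 57°N, 140°W

Convert each endpoint to a unit vector on the sphere (x = cos φ cos λ, y = cos φ sin λ, z = sin φ).
The central angle between the endpoints is δ = arccos(p₁·p₂) ≈ 0.592 rad (33.9°).
Interpolate at f = 4/5 with slerp weights a = sin((1−f)δ)/sin δ ≈ 0.212, b = sin(fδ)/sin δ ≈ 0.817.
p = a·p₁ + b·p₂ ≈ (-0.424, -0.352, 0.834); φ = arcsin(p_z) ≈ 56.55°, λ = atan2(p_y, p_x) ≈ -140.31°.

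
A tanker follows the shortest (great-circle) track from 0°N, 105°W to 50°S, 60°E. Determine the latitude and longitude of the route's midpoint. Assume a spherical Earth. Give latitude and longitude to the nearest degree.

Convert each endpoint to a unit vector on the sphere (x = cos φ cos λ, y = cos φ sin λ, z = sin φ).
The central angle between the endpoints is δ = arccos(p₁·p₂) ≈ 2.241 rad (128.4°).
Interpolate at f = 1/2 with slerp weights a = sin((1−f)δ)/sin δ ≈ 1.148, b = sin(fδ)/sin δ ≈ 1.148.
p = a·p₁ + b·p₂ ≈ (0.072, -0.470, -0.880); φ = arcsin(p_z) ≈ -61.61°, λ = atan2(p_y, p_x) ≈ -81.31°.

≈ 62°S, 81°W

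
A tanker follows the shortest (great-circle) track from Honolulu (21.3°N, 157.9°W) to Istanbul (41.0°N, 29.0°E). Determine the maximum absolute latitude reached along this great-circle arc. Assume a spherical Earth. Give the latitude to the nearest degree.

The great circle lies in the plane with unit normal n̂ = (p₁ × p₂)/|p₁ × p₂|.
Here n̂_z ≈ -0.095; the vertex latitude is φ_max = arccos|n̂_z| ≈ 84.5°.
Check via Clairaut: cos φ_max = |cos φ₁| · sin C = cos(21.3°)·sin(5.9°) ≈ 0.095, again giving ≈ 84.5°.

≈ 85°N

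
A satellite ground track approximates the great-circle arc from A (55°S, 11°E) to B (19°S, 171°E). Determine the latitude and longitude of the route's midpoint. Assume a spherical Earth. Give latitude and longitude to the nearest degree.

≈ (68°S, 145°E)

Write both endpoints as unit vectors p₁, p₂ with components (cos φ cos λ, cos φ sin λ, sin φ).
The central angle between the endpoints is δ = arccos(p₁·p₂) ≈ 1.816 rad (104.1°).
Interpolate at f = 1/2 with slerp weights a = sin((1−f)δ)/sin δ ≈ 0.813, b = sin(fδ)/sin δ ≈ 0.813.
p = a·p₁ + b·p₂ ≈ (-0.301, 0.209, -0.930); φ = arcsin(p_z) ≈ -68.48°, λ = atan2(p_y, p_x) ≈ 145.24°.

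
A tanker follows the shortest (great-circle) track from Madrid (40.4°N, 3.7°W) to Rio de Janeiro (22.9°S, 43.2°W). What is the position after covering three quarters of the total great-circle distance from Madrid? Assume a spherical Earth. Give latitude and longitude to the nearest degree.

≈ 7°S, 34°W

Convert each endpoint to a unit vector on the sphere (x = cos φ cos λ, y = cos φ sin λ, z = sin φ).
The central angle between the endpoints is δ = arccos(p₁·p₂) ≈ 1.277 rad (73.2°).
Interpolate at f = 3/4 with slerp weights a = sin((1−f)δ)/sin δ ≈ 0.328, b = sin(fδ)/sin δ ≈ 0.855.
p = a·p₁ + b·p₂ ≈ (0.823, -0.555, -0.120); φ = arcsin(p_z) ≈ -6.89°, λ = atan2(p_y, p_x) ≈ -33.99°.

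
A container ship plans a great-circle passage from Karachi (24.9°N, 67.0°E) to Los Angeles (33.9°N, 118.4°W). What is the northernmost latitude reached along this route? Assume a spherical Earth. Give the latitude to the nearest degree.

The great circle lies in the plane with unit normal n̂ = (p₁ × p₂)/|p₁ × p₂|.
Here n̂_z ≈ +0.083; the vertex latitude is φ_max = arccos|n̂_z| ≈ 85.3°.
Check via Clairaut: cos φ_max = |cos φ₁| · sin C = cos(24.9°)·sin(5.2°) ≈ 0.083, again giving ≈ 85.3°.

≈ 85°N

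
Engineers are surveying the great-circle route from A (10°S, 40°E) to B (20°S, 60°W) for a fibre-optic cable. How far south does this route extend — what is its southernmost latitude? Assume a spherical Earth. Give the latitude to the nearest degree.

The great circle lies in the plane with unit normal n̂ = (p₁ × p₂)/|p₁ × p₂|.
Here n̂_z ≈ -0.916; the vertex latitude is φ_max = arccos|n̂_z| ≈ 23.6°.
Check via Clairaut: cos φ_max = |cos φ₁| · sin C = cos(10.0°)·sin(111.5°) ≈ 0.916, again giving ≈ 23.6°.

≈ 24°S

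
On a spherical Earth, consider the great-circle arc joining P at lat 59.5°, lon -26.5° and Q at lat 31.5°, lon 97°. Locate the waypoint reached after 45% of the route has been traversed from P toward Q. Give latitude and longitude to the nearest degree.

≈ lat 65°, lon 53°

The haversine formula gives a central angle δ ≈ 1.358 rad (77.8°) between the endpoints.
Interpolate at f = 0.45 with slerp weights a = sin((1−f)δ)/sin δ ≈ 0.695, b = sin(fδ)/sin δ ≈ 0.587.
p = a·p₁ + b·p₂ ≈ (0.255, 0.339, 0.906); φ = arcsin(p_z) ≈ 64.89°, λ = atan2(p_y, p_x) ≈ 53.11°.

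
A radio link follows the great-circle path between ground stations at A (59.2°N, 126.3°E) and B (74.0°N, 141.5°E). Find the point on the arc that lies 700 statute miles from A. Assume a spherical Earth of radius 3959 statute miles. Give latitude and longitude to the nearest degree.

Write both endpoints as unit vectors p₁, p₂ with components (cos φ cos λ, cos φ sin λ, sin φ).
The central angle between the endpoints is δ = arccos(p₁·p₂) ≈ 0.277 rad (15.9°). The total great-circle distance is δ·R ≈ 0.277 × 3959 ≈ 1097 mi, so the target fraction is f = 700/1097 ≈ 0.638.
Interpolate at f ≈ 0.638 with slerp weights a = sin((1−f)δ)/sin δ ≈ 0.366, b = sin(fδ)/sin δ ≈ 0.643.
p = a·p₁ + b·p₂ ≈ (-0.250, 0.261, 0.932); φ = arcsin(p_z) ≈ 68.82°, λ = atan2(p_y, p_x) ≈ 133.69°.

≈ (69°N, 134°E)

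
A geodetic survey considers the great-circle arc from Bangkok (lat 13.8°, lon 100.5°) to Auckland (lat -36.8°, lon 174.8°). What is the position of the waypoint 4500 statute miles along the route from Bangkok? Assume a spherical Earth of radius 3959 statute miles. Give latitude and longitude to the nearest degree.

Write both endpoints as unit vectors p₁, p₂ with components (cos φ cos λ, cos φ sin λ, sin φ).
The central angle between the endpoints is δ = arccos(p₁·p₂) ≈ 1.503 rad (86.1°). The total great-circle distance is δ·R ≈ 1.503 × 3959 ≈ 5951 mi, so the target fraction is f = 4500/5951 ≈ 0.756.
Interpolate at f ≈ 0.756 with slerp weights a = sin((1−f)δ)/sin δ ≈ 0.359, b = sin(fδ)/sin δ ≈ 0.909.
p = a·p₁ + b·p₂ ≈ (-0.789, 0.409, -0.459); φ = arcsin(p_z) ≈ -27.32°, λ = atan2(p_y, p_x) ≈ 152.59°.

≈ lat -27°, lon 153°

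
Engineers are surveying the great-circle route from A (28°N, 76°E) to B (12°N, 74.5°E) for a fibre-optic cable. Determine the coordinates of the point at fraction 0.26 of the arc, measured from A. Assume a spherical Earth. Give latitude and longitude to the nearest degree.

≈ (24°N, 76°E)

Convert each endpoint to a unit vector on the sphere (x = cos φ cos λ, y = cos φ sin λ, z = sin φ).
The central angle between the endpoints is δ = arccos(p₁·p₂) ≈ 0.280 rad (16.1°).
Interpolate at f = 0.26 with slerp weights a = sin((1−f)δ)/sin δ ≈ 0.744, b = sin(fδ)/sin δ ≈ 0.263.
p = a·p₁ + b·p₂ ≈ (0.228, 0.886, 0.404); φ = arcsin(p_z) ≈ 23.84°, λ = atan2(p_y, p_x) ≈ 75.58°.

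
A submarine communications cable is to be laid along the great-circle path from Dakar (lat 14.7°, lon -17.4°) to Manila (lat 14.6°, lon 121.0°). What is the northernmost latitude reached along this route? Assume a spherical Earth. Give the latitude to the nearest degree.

The great circle lies in the plane with unit normal n̂ = (p₁ × p₂)/|p₁ × p₂|.
Here n̂_z ≈ +0.805; the vertex latitude is φ_max = arccos|n̂_z| ≈ 36.4°.

≈ 36°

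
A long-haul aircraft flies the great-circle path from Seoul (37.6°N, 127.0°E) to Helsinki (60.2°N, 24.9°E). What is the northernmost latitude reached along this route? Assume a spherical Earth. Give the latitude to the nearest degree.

≈ 65°N

The great circle lies in the plane with unit normal n̂ = (p₁ × p₂)/|p₁ × p₂|.
Here n̂_z ≈ -0.430; the vertex latitude is φ_max = arccos|n̂_z| ≈ 64.5°.
Check via Clairaut: cos φ_max = |cos φ₁| · sin C = cos(37.6°)·sin(32.9°) ≈ 0.430, again giving ≈ 64.5°.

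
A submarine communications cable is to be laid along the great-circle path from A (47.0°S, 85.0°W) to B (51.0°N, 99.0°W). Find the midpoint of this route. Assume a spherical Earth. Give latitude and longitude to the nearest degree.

Convert each endpoint to a unit vector on the sphere (x = cos φ cos λ, y = cos φ sin λ, z = sin φ).
The central angle between the endpoints is δ = arccos(p₁·p₂) ≈ 1.723 rad (98.7°).
Interpolate at f = 1/2 with slerp weights a = sin((1−f)δ)/sin δ ≈ 0.768, b = sin(fδ)/sin δ ≈ 0.768.
p = a·p₁ + b·p₂ ≈ (-0.030, -0.999, 0.035); φ = arcsin(p_z) ≈ 2.01°, λ = atan2(p_y, p_x) ≈ -91.72°.

≈ (2°N, 92°W)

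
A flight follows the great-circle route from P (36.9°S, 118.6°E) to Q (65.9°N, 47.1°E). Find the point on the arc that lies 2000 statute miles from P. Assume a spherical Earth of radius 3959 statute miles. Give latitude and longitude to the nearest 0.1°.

From cos δ = sin φ₁ sin φ₂ + cos φ₁ cos φ₂ cos Δλ, the central angle is δ ≈ 2.031 rad (116.4°). The total great-circle distance is δ·R ≈ 2.031 × 3959 ≈ 8042 mi, so the target fraction is f = 2000/8042 ≈ 0.249.
Interpolate at f ≈ 0.249 with slerp weights a = sin((1−f)δ)/sin δ ≈ 1.115, b = sin(fδ)/sin δ ≈ 0.540.
p = a·p₁ + b·p₂ ≈ (-0.277, 0.945, -0.176); φ = arcsin(p_z) ≈ -10.16°, λ = atan2(p_y, p_x) ≈ 106.33°.

≈ (10.2°S, 106.3°E)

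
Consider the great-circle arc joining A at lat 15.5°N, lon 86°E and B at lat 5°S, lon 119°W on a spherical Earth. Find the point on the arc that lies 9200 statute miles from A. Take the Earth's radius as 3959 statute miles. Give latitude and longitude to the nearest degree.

From cos δ = sin φ₁ sin φ₂ + cos φ₁ cos φ₂ cos Δλ, the central angle is δ ≈ 2.675 rad (153.3°). The total great-circle distance is δ·R ≈ 2.675 × 3959 ≈ 10592 mi, so the target fraction is f = 9200/10592 ≈ 0.869.
Interpolate at f ≈ 0.869 with slerp weights a = sin((1−f)δ)/sin δ ≈ 0.766, b = sin(fδ)/sin δ ≈ 1.623.
p = a·p₁ + b·p₂ ≈ (-0.733, -0.678, 0.063); φ = arcsin(p_z) ≈ 3.63°, λ = atan2(p_y, p_x) ≈ -137.22°.

≈ lat 4°N, lon 137°W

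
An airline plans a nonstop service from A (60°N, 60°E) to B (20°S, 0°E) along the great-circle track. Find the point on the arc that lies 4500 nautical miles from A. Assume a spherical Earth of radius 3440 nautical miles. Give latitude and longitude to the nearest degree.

≈ (3°S, 8°E)

From cos δ = sin φ₁ sin φ₂ + cos φ₁ cos φ₂ cos Δλ, the central angle is δ ≈ 1.632 rad (93.5°). The total great-circle distance is δ·R ≈ 1.632 × 3440 ≈ 5614 nmi, so the target fraction is f = 4500/5614 ≈ 0.802.
Interpolate at f ≈ 0.802 with slerp weights a = sin((1−f)δ)/sin δ ≈ 0.319, b = sin(fδ)/sin δ ≈ 0.968.
p = a·p₁ + b·p₂ ≈ (0.989, 0.138, -0.055); φ = arcsin(p_z) ≈ -3.14°, λ = atan2(p_y, p_x) ≈ 7.95°.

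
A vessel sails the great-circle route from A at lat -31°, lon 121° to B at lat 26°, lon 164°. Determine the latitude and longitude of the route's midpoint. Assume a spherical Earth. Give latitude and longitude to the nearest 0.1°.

≈ lat -2.7°, lon 143.0°

From cos δ = sin φ₁ sin φ₂ + cos φ₁ cos φ₂ cos Δλ, the central angle is δ ≈ 1.226 rad (70.3°).
Interpolate at f = 1/2 with slerp weights a = sin((1−f)δ)/sin δ ≈ 0.611, b = sin(fδ)/sin δ ≈ 0.611.
p = a·p₁ + b·p₂ ≈ (-0.798, 0.601, -0.047); φ = arcsin(p_z) ≈ -2.69°, λ = atan2(p_y, p_x) ≈ 143.04°.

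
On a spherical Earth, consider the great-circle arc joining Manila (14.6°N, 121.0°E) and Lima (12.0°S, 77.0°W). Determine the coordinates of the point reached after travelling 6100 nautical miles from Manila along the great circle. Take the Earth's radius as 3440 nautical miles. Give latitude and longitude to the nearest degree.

Write both endpoints as unit vectors p₁, p₂ with components (cos φ cos λ, cos φ sin λ, sin φ).
The central angle between the endpoints is δ = arccos(p₁·p₂) ≈ 2.833 rad (162.3°). The total great-circle distance is δ·R ≈ 2.833 × 3440 ≈ 9744 nmi, so the target fraction is f = 6100/9744 ≈ 0.626.
Interpolate at f ≈ 0.626 with slerp weights a = sin((1−f)δ)/sin δ ≈ 2.868, b = sin(fδ)/sin δ ≈ 3.221.
p = a·p₁ + b·p₂ ≈ (-0.720, -0.691, 0.053); φ = arcsin(p_z) ≈ 3.04°, λ = atan2(p_y, p_x) ≈ -136.18°.

≈ (3°N, 136°W)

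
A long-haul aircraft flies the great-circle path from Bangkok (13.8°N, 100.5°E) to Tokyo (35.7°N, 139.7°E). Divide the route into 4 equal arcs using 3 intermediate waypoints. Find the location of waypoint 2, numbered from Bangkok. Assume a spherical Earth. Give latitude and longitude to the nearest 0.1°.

Convert each endpoint to a unit vector on the sphere (x = cos φ cos λ, y = cos φ sin λ, z = sin φ).
The central angle between the endpoints is δ = arccos(p₁·p₂) ≈ 0.722 rad (41.4°).
Interpolate at f = 2/4 with slerp weights a = sin((1−f)δ)/sin δ ≈ 0.534, b = sin(fδ)/sin δ ≈ 0.534.
p = a·p₁ + b·p₂ ≈ (-0.426, 0.791, 0.439); φ = arcsin(p_z) ≈ 26.06°, λ = atan2(p_y, p_x) ≈ 118.28°.

≈ (26.1°N, 118.3°E)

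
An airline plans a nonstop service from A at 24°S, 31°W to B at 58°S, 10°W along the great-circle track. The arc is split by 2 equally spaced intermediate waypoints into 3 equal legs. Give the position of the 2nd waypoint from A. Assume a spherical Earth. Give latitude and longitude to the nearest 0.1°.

≈ 47.1°S, 19.8°W

The haversine formula gives a central angle δ ≈ 0.649 rad (37.2°) between the endpoints.
Interpolate at f = 2/3 with slerp weights a = sin((1−f)δ)/sin δ ≈ 0.355, b = sin(fδ)/sin δ ≈ 0.694.
p = a·p₁ + b·p₂ ≈ (0.640, -0.231, -0.733); φ = arcsin(p_z) ≈ -47.12°, λ = atan2(p_y, p_x) ≈ -19.84°.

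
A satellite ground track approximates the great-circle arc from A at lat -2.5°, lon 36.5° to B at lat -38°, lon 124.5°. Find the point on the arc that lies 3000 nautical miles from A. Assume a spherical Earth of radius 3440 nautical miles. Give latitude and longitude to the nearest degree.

≈ lat -30°, lon 81°

Convert each endpoint to a unit vector on the sphere (x = cos φ cos λ, y = cos φ sin λ, z = sin φ).
The central angle between the endpoints is δ = arccos(p₁·p₂) ≈ 1.516 rad (86.9°). The total great-circle distance is δ·R ≈ 1.516 × 3440 ≈ 5217 nmi, so the target fraction is f = 3000/5217 ≈ 0.575.
Interpolate at f ≈ 0.575 with slerp weights a = sin((1−f)δ)/sin δ ≈ 0.602, b = sin(fδ)/sin δ ≈ 0.767.
p = a·p₁ + b·p₂ ≈ (0.141, 0.855, -0.498); φ = arcsin(p_z) ≈ -29.89°, λ = atan2(p_y, p_x) ≈ 80.65°.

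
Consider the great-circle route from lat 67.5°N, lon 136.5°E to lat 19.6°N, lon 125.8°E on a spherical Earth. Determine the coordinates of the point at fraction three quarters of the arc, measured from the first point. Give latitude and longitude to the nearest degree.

≈ lat 32°N, lon 127°E

Convert each endpoint to a unit vector on the sphere (x = cos φ cos λ, y = cos φ sin λ, z = sin φ).
The central angle between the endpoints is δ = arccos(p₁·p₂) ≈ 0.844 rad (48.4°).
Interpolate at f = 3/4 with slerp weights a = sin((1−f)δ)/sin δ ≈ 0.280, b = sin(fδ)/sin δ ≈ 0.792.
p = a·p₁ + b·p₂ ≈ (-0.514, 0.679, 0.525); φ = arcsin(p_z) ≈ 31.64°, λ = atan2(p_y, p_x) ≈ 127.14°.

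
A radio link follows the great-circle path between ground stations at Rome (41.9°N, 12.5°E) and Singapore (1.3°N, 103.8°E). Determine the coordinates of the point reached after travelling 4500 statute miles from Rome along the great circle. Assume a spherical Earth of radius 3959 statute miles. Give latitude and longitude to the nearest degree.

Convert each endpoint to a unit vector on the sphere (x = cos φ cos λ, y = cos φ sin λ, z = sin φ).
The central angle between the endpoints is δ = arccos(p₁·p₂) ≈ 1.573 rad (90.1°). The total great-circle distance is δ·R ≈ 1.573 × 3959 ≈ 6226 mi, so the target fraction is f = 4500/6226 ≈ 0.723.
Interpolate at f ≈ 0.723 with slerp weights a = sin((1−f)δ)/sin δ ≈ 0.422, b = sin(fδ)/sin δ ≈ 0.907.
p = a·p₁ + b·p₂ ≈ (0.090, 0.949, 0.303); φ = arcsin(p_z) ≈ 17.61°, λ = atan2(p_y, p_x) ≈ 84.55°.

≈ 18°N, 85°E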